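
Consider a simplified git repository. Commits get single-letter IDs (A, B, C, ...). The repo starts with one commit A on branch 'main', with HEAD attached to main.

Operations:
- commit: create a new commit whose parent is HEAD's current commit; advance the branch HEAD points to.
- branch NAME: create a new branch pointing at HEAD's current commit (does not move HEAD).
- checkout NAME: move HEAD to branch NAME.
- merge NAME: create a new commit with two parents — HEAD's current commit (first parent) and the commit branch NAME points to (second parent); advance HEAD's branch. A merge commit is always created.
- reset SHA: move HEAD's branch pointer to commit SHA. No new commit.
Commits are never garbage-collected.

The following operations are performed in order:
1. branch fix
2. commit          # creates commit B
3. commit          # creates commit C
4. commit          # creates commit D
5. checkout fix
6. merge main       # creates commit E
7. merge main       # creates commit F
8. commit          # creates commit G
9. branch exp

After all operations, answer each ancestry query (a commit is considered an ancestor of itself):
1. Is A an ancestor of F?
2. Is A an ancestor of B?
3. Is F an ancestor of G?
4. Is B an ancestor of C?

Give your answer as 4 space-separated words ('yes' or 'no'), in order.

Answer: yes yes yes yes

Derivation:
After op 1 (branch): HEAD=main@A [fix=A main=A]
After op 2 (commit): HEAD=main@B [fix=A main=B]
After op 3 (commit): HEAD=main@C [fix=A main=C]
After op 4 (commit): HEAD=main@D [fix=A main=D]
After op 5 (checkout): HEAD=fix@A [fix=A main=D]
After op 6 (merge): HEAD=fix@E [fix=E main=D]
After op 7 (merge): HEAD=fix@F [fix=F main=D]
After op 8 (commit): HEAD=fix@G [fix=G main=D]
After op 9 (branch): HEAD=fix@G [exp=G fix=G main=D]
ancestors(F) = {A,B,C,D,E,F}; A in? yes
ancestors(B) = {A,B}; A in? yes
ancestors(G) = {A,B,C,D,E,F,G}; F in? yes
ancestors(C) = {A,B,C}; B in? yes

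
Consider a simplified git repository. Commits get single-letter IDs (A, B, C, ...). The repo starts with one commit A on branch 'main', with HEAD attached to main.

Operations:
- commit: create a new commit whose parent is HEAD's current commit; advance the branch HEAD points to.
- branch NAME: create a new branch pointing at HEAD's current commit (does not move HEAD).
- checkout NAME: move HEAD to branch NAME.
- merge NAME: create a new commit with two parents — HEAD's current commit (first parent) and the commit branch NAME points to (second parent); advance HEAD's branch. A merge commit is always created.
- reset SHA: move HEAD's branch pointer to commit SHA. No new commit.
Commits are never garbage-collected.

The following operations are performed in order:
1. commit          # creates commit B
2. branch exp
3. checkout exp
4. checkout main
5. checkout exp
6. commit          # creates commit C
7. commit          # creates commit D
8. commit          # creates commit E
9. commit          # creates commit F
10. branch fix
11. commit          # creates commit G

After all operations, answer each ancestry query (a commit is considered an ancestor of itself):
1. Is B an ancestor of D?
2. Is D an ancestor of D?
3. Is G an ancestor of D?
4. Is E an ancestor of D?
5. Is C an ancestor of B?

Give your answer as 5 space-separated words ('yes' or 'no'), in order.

After op 1 (commit): HEAD=main@B [main=B]
After op 2 (branch): HEAD=main@B [exp=B main=B]
After op 3 (checkout): HEAD=exp@B [exp=B main=B]
After op 4 (checkout): HEAD=main@B [exp=B main=B]
After op 5 (checkout): HEAD=exp@B [exp=B main=B]
After op 6 (commit): HEAD=exp@C [exp=C main=B]
After op 7 (commit): HEAD=exp@D [exp=D main=B]
After op 8 (commit): HEAD=exp@E [exp=E main=B]
After op 9 (commit): HEAD=exp@F [exp=F main=B]
After op 10 (branch): HEAD=exp@F [exp=F fix=F main=B]
After op 11 (commit): HEAD=exp@G [exp=G fix=F main=B]
ancestors(D) = {A,B,C,D}; B in? yes
ancestors(D) = {A,B,C,D}; D in? yes
ancestors(D) = {A,B,C,D}; G in? no
ancestors(D) = {A,B,C,D}; E in? no
ancestors(B) = {A,B}; C in? no

Answer: yes yes no no no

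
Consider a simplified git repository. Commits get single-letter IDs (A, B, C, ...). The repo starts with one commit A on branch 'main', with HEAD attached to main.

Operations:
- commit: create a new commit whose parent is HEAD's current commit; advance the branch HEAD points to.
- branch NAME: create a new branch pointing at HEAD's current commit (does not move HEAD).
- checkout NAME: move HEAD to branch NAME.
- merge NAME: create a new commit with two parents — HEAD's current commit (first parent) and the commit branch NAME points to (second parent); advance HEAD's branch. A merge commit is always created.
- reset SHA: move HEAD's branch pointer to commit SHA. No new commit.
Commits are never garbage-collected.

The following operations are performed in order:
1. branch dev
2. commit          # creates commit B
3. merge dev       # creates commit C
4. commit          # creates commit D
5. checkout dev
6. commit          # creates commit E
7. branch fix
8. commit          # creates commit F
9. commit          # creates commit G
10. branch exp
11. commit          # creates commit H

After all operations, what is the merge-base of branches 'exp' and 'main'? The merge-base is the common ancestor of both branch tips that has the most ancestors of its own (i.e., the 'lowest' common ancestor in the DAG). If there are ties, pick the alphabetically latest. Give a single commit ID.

After op 1 (branch): HEAD=main@A [dev=A main=A]
After op 2 (commit): HEAD=main@B [dev=A main=B]
After op 3 (merge): HEAD=main@C [dev=A main=C]
After op 4 (commit): HEAD=main@D [dev=A main=D]
After op 5 (checkout): HEAD=dev@A [dev=A main=D]
After op 6 (commit): HEAD=dev@E [dev=E main=D]
After op 7 (branch): HEAD=dev@E [dev=E fix=E main=D]
After op 8 (commit): HEAD=dev@F [dev=F fix=E main=D]
After op 9 (commit): HEAD=dev@G [dev=G fix=E main=D]
After op 10 (branch): HEAD=dev@G [dev=G exp=G fix=E main=D]
After op 11 (commit): HEAD=dev@H [dev=H exp=G fix=E main=D]
ancestors(exp=G): ['A', 'E', 'F', 'G']
ancestors(main=D): ['A', 'B', 'C', 'D']
common: ['A']

Answer: A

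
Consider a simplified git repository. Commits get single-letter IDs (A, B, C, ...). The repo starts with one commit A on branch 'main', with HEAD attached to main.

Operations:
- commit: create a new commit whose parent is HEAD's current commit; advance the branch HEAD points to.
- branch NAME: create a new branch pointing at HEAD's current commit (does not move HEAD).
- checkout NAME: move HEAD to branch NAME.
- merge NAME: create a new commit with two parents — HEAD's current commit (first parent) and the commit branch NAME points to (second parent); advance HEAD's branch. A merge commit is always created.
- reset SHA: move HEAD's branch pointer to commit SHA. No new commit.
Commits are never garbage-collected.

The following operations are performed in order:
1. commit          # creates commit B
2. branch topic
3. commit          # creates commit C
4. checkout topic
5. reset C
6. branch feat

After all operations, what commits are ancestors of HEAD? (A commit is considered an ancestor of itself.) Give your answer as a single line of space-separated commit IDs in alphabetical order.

Answer: A B C

Derivation:
After op 1 (commit): HEAD=main@B [main=B]
After op 2 (branch): HEAD=main@B [main=B topic=B]
After op 3 (commit): HEAD=main@C [main=C topic=B]
After op 4 (checkout): HEAD=topic@B [main=C topic=B]
After op 5 (reset): HEAD=topic@C [main=C topic=C]
After op 6 (branch): HEAD=topic@C [feat=C main=C topic=C]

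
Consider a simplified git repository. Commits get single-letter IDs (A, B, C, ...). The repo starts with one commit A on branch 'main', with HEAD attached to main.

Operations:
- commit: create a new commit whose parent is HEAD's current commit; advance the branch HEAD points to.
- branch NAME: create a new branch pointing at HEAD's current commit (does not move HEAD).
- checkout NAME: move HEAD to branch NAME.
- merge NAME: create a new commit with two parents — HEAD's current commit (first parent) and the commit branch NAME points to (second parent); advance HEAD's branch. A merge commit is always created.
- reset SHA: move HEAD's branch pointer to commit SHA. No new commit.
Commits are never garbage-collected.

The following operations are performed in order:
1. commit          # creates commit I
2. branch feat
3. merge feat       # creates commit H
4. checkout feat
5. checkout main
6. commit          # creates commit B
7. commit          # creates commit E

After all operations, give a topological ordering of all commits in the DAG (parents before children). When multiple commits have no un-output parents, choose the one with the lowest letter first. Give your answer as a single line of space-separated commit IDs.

Answer: A I H B E

Derivation:
After op 1 (commit): HEAD=main@I [main=I]
After op 2 (branch): HEAD=main@I [feat=I main=I]
After op 3 (merge): HEAD=main@H [feat=I main=H]
After op 4 (checkout): HEAD=feat@I [feat=I main=H]
After op 5 (checkout): HEAD=main@H [feat=I main=H]
After op 6 (commit): HEAD=main@B [feat=I main=B]
After op 7 (commit): HEAD=main@E [feat=I main=E]
commit A: parents=[]
commit B: parents=['H']
commit E: parents=['B']
commit H: parents=['I', 'I']
commit I: parents=['A']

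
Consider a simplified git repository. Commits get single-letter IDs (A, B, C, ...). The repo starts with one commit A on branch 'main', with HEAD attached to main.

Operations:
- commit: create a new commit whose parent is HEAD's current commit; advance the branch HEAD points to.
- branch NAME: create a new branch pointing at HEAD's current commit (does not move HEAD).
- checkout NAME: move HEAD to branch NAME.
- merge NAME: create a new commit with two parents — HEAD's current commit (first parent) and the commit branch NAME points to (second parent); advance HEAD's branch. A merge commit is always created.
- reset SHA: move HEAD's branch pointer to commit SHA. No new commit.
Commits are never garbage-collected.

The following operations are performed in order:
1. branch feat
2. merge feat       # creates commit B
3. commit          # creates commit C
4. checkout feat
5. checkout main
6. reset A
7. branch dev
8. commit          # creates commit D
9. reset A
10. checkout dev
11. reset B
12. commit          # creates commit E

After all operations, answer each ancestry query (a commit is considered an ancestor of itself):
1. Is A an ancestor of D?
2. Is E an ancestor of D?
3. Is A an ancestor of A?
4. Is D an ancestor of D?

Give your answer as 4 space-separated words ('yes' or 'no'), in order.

Answer: yes no yes yes

Derivation:
After op 1 (branch): HEAD=main@A [feat=A main=A]
After op 2 (merge): HEAD=main@B [feat=A main=B]
After op 3 (commit): HEAD=main@C [feat=A main=C]
After op 4 (checkout): HEAD=feat@A [feat=A main=C]
After op 5 (checkout): HEAD=main@C [feat=A main=C]
After op 6 (reset): HEAD=main@A [feat=A main=A]
After op 7 (branch): HEAD=main@A [dev=A feat=A main=A]
After op 8 (commit): HEAD=main@D [dev=A feat=A main=D]
After op 9 (reset): HEAD=main@A [dev=A feat=A main=A]
After op 10 (checkout): HEAD=dev@A [dev=A feat=A main=A]
After op 11 (reset): HEAD=dev@B [dev=B feat=A main=A]
After op 12 (commit): HEAD=dev@E [dev=E feat=A main=A]
ancestors(D) = {A,D}; A in? yes
ancestors(D) = {A,D}; E in? no
ancestors(A) = {A}; A in? yes
ancestors(D) = {A,D}; D in? yes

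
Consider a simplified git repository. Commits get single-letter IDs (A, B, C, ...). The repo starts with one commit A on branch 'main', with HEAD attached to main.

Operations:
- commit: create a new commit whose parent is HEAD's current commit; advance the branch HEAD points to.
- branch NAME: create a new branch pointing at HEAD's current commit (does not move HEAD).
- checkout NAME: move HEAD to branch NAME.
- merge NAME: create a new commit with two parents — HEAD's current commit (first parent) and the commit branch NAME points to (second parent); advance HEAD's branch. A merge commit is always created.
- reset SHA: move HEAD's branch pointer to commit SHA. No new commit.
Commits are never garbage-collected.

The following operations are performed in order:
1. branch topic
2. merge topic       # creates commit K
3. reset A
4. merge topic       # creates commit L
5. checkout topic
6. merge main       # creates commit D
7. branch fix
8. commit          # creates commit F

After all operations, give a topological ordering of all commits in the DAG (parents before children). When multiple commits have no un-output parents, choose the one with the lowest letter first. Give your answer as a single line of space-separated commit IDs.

After op 1 (branch): HEAD=main@A [main=A topic=A]
After op 2 (merge): HEAD=main@K [main=K topic=A]
After op 3 (reset): HEAD=main@A [main=A topic=A]
After op 4 (merge): HEAD=main@L [main=L topic=A]
After op 5 (checkout): HEAD=topic@A [main=L topic=A]
After op 6 (merge): HEAD=topic@D [main=L topic=D]
After op 7 (branch): HEAD=topic@D [fix=D main=L topic=D]
After op 8 (commit): HEAD=topic@F [fix=D main=L topic=F]
commit A: parents=[]
commit D: parents=['A', 'L']
commit F: parents=['D']
commit K: parents=['A', 'A']
commit L: parents=['A', 'A']

Answer: A K L D F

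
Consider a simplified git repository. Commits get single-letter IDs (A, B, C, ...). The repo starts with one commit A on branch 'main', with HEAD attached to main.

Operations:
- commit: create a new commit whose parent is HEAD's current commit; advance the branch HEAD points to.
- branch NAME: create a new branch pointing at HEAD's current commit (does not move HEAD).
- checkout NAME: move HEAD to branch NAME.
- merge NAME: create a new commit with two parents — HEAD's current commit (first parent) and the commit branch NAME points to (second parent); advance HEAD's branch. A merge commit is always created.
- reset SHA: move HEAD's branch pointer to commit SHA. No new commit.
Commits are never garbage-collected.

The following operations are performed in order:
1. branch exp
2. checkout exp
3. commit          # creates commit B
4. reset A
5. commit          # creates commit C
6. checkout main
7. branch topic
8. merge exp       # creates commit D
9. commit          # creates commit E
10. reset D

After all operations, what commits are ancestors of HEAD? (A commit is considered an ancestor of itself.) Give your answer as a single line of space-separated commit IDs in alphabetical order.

After op 1 (branch): HEAD=main@A [exp=A main=A]
After op 2 (checkout): HEAD=exp@A [exp=A main=A]
After op 3 (commit): HEAD=exp@B [exp=B main=A]
After op 4 (reset): HEAD=exp@A [exp=A main=A]
After op 5 (commit): HEAD=exp@C [exp=C main=A]
After op 6 (checkout): HEAD=main@A [exp=C main=A]
After op 7 (branch): HEAD=main@A [exp=C main=A topic=A]
After op 8 (merge): HEAD=main@D [exp=C main=D topic=A]
After op 9 (commit): HEAD=main@E [exp=C main=E topic=A]
After op 10 (reset): HEAD=main@D [exp=C main=D topic=A]

Answer: A C D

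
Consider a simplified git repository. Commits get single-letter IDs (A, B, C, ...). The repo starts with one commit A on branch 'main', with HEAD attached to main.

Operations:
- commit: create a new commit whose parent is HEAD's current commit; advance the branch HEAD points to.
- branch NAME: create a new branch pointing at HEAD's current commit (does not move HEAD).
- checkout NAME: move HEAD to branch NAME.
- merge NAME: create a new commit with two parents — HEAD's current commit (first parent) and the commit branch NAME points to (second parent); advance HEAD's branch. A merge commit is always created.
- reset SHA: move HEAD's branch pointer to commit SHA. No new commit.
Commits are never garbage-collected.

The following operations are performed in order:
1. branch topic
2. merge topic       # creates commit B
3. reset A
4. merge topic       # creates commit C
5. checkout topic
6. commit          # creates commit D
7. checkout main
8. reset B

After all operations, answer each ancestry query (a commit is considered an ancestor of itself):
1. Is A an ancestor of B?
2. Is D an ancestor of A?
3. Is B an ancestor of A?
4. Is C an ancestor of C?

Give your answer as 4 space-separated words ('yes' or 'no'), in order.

Answer: yes no no yes

Derivation:
After op 1 (branch): HEAD=main@A [main=A topic=A]
After op 2 (merge): HEAD=main@B [main=B topic=A]
After op 3 (reset): HEAD=main@A [main=A topic=A]
After op 4 (merge): HEAD=main@C [main=C topic=A]
After op 5 (checkout): HEAD=topic@A [main=C topic=A]
After op 6 (commit): HEAD=topic@D [main=C topic=D]
After op 7 (checkout): HEAD=main@C [main=C topic=D]
After op 8 (reset): HEAD=main@B [main=B topic=D]
ancestors(B) = {A,B}; A in? yes
ancestors(A) = {A}; D in? no
ancestors(A) = {A}; B in? no
ancestors(C) = {A,C}; C in? yes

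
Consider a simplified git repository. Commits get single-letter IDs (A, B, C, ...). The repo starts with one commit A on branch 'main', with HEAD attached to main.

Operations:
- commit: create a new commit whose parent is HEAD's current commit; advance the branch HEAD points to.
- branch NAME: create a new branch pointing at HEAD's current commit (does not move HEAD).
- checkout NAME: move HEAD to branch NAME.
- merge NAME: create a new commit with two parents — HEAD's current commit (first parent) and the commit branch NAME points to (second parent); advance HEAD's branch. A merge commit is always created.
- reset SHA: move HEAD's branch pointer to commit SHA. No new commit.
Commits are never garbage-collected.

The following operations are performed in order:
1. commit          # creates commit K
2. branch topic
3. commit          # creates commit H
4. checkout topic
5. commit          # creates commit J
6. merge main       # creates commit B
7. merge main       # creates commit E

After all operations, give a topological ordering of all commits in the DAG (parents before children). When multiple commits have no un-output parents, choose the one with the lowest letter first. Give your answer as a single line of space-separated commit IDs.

After op 1 (commit): HEAD=main@K [main=K]
After op 2 (branch): HEAD=main@K [main=K topic=K]
After op 3 (commit): HEAD=main@H [main=H topic=K]
After op 4 (checkout): HEAD=topic@K [main=H topic=K]
After op 5 (commit): HEAD=topic@J [main=H topic=J]
After op 6 (merge): HEAD=topic@B [main=H topic=B]
After op 7 (merge): HEAD=topic@E [main=H topic=E]
commit A: parents=[]
commit B: parents=['J', 'H']
commit E: parents=['B', 'H']
commit H: parents=['K']
commit J: parents=['K']
commit K: parents=['A']

Answer: A K H J B E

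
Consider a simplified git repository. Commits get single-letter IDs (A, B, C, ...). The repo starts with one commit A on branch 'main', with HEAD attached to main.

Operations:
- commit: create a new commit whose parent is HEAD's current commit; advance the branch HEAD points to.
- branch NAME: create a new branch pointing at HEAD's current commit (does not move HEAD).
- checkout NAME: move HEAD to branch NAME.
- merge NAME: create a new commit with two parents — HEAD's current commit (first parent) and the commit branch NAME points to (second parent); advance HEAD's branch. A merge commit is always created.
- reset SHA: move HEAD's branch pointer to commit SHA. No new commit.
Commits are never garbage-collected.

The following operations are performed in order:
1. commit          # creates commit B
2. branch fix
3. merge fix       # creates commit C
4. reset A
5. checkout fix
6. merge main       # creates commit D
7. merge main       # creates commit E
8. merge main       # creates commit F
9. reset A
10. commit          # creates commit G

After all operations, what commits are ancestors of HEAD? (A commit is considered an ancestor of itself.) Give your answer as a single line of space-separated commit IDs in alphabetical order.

After op 1 (commit): HEAD=main@B [main=B]
After op 2 (branch): HEAD=main@B [fix=B main=B]
After op 3 (merge): HEAD=main@C [fix=B main=C]
After op 4 (reset): HEAD=main@A [fix=B main=A]
After op 5 (checkout): HEAD=fix@B [fix=B main=A]
After op 6 (merge): HEAD=fix@D [fix=D main=A]
After op 7 (merge): HEAD=fix@E [fix=E main=A]
After op 8 (merge): HEAD=fix@F [fix=F main=A]
After op 9 (reset): HEAD=fix@A [fix=A main=A]
After op 10 (commit): HEAD=fix@G [fix=G main=A]

Answer: A G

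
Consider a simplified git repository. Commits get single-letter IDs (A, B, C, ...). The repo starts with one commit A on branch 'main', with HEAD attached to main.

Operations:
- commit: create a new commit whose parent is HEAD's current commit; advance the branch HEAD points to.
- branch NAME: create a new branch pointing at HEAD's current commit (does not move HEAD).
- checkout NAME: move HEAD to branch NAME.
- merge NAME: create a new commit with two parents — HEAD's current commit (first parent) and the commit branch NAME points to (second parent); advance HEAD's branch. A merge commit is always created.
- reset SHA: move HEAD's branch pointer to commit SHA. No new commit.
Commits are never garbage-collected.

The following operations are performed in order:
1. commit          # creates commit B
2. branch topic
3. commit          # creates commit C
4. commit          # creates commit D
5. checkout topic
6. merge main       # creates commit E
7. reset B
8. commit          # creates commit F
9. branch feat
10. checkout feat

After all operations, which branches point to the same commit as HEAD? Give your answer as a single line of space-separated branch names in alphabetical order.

After op 1 (commit): HEAD=main@B [main=B]
After op 2 (branch): HEAD=main@B [main=B topic=B]
After op 3 (commit): HEAD=main@C [main=C topic=B]
After op 4 (commit): HEAD=main@D [main=D topic=B]
After op 5 (checkout): HEAD=topic@B [main=D topic=B]
After op 6 (merge): HEAD=topic@E [main=D topic=E]
After op 7 (reset): HEAD=topic@B [main=D topic=B]
After op 8 (commit): HEAD=topic@F [main=D topic=F]
After op 9 (branch): HEAD=topic@F [feat=F main=D topic=F]
After op 10 (checkout): HEAD=feat@F [feat=F main=D topic=F]

Answer: feat topic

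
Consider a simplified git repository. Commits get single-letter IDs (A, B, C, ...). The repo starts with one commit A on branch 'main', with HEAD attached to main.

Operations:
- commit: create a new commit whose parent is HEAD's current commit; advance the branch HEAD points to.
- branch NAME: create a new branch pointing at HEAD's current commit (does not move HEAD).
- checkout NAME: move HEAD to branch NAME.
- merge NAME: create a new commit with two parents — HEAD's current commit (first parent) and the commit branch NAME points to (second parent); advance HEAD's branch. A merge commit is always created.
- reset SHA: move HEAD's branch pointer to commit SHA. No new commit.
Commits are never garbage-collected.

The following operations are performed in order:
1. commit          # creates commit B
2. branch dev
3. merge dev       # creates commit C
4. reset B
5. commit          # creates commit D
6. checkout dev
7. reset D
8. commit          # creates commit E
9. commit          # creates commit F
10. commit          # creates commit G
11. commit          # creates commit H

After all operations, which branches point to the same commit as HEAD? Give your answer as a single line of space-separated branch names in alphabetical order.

After op 1 (commit): HEAD=main@B [main=B]
After op 2 (branch): HEAD=main@B [dev=B main=B]
After op 3 (merge): HEAD=main@C [dev=B main=C]
After op 4 (reset): HEAD=main@B [dev=B main=B]
After op 5 (commit): HEAD=main@D [dev=B main=D]
After op 6 (checkout): HEAD=dev@B [dev=B main=D]
After op 7 (reset): HEAD=dev@D [dev=D main=D]
After op 8 (commit): HEAD=dev@E [dev=E main=D]
After op 9 (commit): HEAD=dev@F [dev=F main=D]
After op 10 (commit): HEAD=dev@G [dev=G main=D]
After op 11 (commit): HEAD=dev@H [dev=H main=D]

Answer: dev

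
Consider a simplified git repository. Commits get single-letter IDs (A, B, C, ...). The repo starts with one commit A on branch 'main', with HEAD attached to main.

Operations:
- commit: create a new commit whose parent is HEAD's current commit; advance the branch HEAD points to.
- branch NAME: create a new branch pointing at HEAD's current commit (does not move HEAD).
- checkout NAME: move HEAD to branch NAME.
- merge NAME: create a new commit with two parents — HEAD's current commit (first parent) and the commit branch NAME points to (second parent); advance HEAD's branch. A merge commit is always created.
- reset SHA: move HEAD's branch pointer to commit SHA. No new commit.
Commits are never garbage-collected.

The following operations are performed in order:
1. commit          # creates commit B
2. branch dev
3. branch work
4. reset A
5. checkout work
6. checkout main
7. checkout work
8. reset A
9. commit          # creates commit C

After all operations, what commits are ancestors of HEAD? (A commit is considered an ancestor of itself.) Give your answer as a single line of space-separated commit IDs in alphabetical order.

Answer: A C

Derivation:
After op 1 (commit): HEAD=main@B [main=B]
After op 2 (branch): HEAD=main@B [dev=B main=B]
After op 3 (branch): HEAD=main@B [dev=B main=B work=B]
After op 4 (reset): HEAD=main@A [dev=B main=A work=B]
After op 5 (checkout): HEAD=work@B [dev=B main=A work=B]
After op 6 (checkout): HEAD=main@A [dev=B main=A work=B]
After op 7 (checkout): HEAD=work@B [dev=B main=A work=B]
After op 8 (reset): HEAD=work@A [dev=B main=A work=A]
After op 9 (commit): HEAD=work@C [dev=B main=A work=C]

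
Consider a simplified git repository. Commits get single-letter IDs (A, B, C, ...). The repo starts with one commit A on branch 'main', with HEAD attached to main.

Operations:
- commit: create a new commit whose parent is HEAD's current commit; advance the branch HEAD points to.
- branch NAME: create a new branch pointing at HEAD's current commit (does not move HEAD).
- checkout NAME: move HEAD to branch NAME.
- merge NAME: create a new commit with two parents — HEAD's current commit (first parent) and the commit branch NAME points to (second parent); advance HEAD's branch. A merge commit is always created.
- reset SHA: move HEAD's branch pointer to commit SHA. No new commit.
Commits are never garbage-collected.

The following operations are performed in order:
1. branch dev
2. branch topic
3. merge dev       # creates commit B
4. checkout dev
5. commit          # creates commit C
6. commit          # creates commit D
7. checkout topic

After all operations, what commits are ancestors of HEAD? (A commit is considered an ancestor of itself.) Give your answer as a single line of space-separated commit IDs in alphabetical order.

After op 1 (branch): HEAD=main@A [dev=A main=A]
After op 2 (branch): HEAD=main@A [dev=A main=A topic=A]
After op 3 (merge): HEAD=main@B [dev=A main=B topic=A]
After op 4 (checkout): HEAD=dev@A [dev=A main=B topic=A]
After op 5 (commit): HEAD=dev@C [dev=C main=B topic=A]
After op 6 (commit): HEAD=dev@D [dev=D main=B topic=A]
After op 7 (checkout): HEAD=topic@A [dev=D main=B topic=A]

Answer: A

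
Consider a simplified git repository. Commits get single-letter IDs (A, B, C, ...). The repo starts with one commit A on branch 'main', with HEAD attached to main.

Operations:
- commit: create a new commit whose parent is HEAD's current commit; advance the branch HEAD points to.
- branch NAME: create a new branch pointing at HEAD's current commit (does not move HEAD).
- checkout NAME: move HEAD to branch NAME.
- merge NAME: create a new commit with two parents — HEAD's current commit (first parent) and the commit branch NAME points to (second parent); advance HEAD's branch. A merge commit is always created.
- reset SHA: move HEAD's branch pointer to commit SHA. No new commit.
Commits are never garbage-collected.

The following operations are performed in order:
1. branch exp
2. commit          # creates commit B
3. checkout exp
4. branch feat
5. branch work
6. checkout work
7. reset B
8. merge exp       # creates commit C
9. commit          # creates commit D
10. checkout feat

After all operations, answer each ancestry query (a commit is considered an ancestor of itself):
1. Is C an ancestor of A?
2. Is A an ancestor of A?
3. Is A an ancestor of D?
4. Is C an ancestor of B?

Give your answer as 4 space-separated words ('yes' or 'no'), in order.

Answer: no yes yes no

Derivation:
After op 1 (branch): HEAD=main@A [exp=A main=A]
After op 2 (commit): HEAD=main@B [exp=A main=B]
After op 3 (checkout): HEAD=exp@A [exp=A main=B]
After op 4 (branch): HEAD=exp@A [exp=A feat=A main=B]
After op 5 (branch): HEAD=exp@A [exp=A feat=A main=B work=A]
After op 6 (checkout): HEAD=work@A [exp=A feat=A main=B work=A]
After op 7 (reset): HEAD=work@B [exp=A feat=A main=B work=B]
After op 8 (merge): HEAD=work@C [exp=A feat=A main=B work=C]
After op 9 (commit): HEAD=work@D [exp=A feat=A main=B work=D]
After op 10 (checkout): HEAD=feat@A [exp=A feat=A main=B work=D]
ancestors(A) = {A}; C in? no
ancestors(A) = {A}; A in? yes
ancestors(D) = {A,B,C,D}; A in? yes
ancestors(B) = {A,B}; C in? no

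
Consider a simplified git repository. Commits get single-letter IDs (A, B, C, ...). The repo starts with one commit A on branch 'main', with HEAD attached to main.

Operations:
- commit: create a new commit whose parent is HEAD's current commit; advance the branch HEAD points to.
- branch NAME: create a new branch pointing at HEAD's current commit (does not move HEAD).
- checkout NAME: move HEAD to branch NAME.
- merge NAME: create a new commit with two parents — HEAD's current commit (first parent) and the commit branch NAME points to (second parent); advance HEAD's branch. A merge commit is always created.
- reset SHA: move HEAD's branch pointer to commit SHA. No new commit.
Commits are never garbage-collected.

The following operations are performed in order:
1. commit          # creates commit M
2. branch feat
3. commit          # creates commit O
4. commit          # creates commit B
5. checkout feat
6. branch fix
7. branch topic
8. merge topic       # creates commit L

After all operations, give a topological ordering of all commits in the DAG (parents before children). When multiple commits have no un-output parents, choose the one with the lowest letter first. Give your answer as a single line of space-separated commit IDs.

Answer: A M L O B

Derivation:
After op 1 (commit): HEAD=main@M [main=M]
After op 2 (branch): HEAD=main@M [feat=M main=M]
After op 3 (commit): HEAD=main@O [feat=M main=O]
After op 4 (commit): HEAD=main@B [feat=M main=B]
After op 5 (checkout): HEAD=feat@M [feat=M main=B]
After op 6 (branch): HEAD=feat@M [feat=M fix=M main=B]
After op 7 (branch): HEAD=feat@M [feat=M fix=M main=B topic=M]
After op 8 (merge): HEAD=feat@L [feat=L fix=M main=B topic=M]
commit A: parents=[]
commit B: parents=['O']
commit L: parents=['M', 'M']
commit M: parents=['A']
commit O: parents=['M']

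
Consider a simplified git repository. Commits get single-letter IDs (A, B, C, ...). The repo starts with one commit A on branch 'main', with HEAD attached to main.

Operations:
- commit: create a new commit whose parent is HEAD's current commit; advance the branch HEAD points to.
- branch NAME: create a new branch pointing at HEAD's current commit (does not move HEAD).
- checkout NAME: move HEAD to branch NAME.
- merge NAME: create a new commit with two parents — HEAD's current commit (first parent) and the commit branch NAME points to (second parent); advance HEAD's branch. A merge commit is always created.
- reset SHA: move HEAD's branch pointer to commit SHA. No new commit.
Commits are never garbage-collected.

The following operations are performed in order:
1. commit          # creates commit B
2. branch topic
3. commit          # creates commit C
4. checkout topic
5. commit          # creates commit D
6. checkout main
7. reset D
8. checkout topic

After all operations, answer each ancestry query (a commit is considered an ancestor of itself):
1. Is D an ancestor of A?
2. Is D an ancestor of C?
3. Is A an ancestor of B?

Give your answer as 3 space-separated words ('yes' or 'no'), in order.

Answer: no no yes

Derivation:
After op 1 (commit): HEAD=main@B [main=B]
After op 2 (branch): HEAD=main@B [main=B topic=B]
After op 3 (commit): HEAD=main@C [main=C topic=B]
After op 4 (checkout): HEAD=topic@B [main=C topic=B]
After op 5 (commit): HEAD=topic@D [main=C topic=D]
After op 6 (checkout): HEAD=main@C [main=C topic=D]
After op 7 (reset): HEAD=main@D [main=D topic=D]
After op 8 (checkout): HEAD=topic@D [main=D topic=D]
ancestors(A) = {A}; D in? no
ancestors(C) = {A,B,C}; D in? no
ancestors(B) = {A,B}; A in? yes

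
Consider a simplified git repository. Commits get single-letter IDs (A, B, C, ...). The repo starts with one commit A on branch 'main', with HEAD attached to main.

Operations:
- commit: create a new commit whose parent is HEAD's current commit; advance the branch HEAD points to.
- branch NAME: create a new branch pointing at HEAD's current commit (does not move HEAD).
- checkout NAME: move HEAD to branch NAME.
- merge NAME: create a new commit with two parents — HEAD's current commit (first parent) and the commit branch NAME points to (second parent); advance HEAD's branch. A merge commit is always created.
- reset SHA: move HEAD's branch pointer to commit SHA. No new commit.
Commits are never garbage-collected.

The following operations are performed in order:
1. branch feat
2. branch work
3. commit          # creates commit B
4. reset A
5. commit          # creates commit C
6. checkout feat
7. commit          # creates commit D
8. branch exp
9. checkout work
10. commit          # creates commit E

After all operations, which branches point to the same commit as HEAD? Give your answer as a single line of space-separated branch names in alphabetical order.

After op 1 (branch): HEAD=main@A [feat=A main=A]
After op 2 (branch): HEAD=main@A [feat=A main=A work=A]
After op 3 (commit): HEAD=main@B [feat=A main=B work=A]
After op 4 (reset): HEAD=main@A [feat=A main=A work=A]
After op 5 (commit): HEAD=main@C [feat=A main=C work=A]
After op 6 (checkout): HEAD=feat@A [feat=A main=C work=A]
After op 7 (commit): HEAD=feat@D [feat=D main=C work=A]
After op 8 (branch): HEAD=feat@D [exp=D feat=D main=C work=A]
After op 9 (checkout): HEAD=work@A [exp=D feat=D main=C work=A]
After op 10 (commit): HEAD=work@E [exp=D feat=D main=C work=E]

Answer: work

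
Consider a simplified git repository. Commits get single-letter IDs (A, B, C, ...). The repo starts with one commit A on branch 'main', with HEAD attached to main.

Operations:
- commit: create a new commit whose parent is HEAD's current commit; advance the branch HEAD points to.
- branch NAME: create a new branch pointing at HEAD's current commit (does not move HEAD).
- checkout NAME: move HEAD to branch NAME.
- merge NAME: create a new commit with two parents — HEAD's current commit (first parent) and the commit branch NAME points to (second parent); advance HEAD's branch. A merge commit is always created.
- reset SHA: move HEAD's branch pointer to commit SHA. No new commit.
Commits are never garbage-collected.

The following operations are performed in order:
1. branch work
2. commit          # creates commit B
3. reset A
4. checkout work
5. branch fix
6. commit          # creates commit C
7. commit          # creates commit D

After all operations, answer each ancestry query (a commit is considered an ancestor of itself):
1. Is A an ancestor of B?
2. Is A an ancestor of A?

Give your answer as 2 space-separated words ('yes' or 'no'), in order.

After op 1 (branch): HEAD=main@A [main=A work=A]
After op 2 (commit): HEAD=main@B [main=B work=A]
After op 3 (reset): HEAD=main@A [main=A work=A]
After op 4 (checkout): HEAD=work@A [main=A work=A]
After op 5 (branch): HEAD=work@A [fix=A main=A work=A]
After op 6 (commit): HEAD=work@C [fix=A main=A work=C]
After op 7 (commit): HEAD=work@D [fix=A main=A work=D]
ancestors(B) = {A,B}; A in? yes
ancestors(A) = {A}; A in? yes

Answer: yes yes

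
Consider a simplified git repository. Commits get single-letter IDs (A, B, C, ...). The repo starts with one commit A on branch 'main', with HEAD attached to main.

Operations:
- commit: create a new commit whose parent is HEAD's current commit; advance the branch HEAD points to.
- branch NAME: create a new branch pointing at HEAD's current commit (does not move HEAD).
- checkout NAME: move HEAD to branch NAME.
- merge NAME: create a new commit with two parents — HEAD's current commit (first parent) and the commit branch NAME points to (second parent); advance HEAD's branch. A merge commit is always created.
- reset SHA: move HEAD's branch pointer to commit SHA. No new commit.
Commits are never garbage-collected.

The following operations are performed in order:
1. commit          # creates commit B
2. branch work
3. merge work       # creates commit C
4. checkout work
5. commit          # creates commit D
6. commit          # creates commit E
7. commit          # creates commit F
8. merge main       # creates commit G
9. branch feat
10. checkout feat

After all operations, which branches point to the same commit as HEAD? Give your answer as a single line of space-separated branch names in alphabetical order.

Answer: feat work

Derivation:
After op 1 (commit): HEAD=main@B [main=B]
After op 2 (branch): HEAD=main@B [main=B work=B]
After op 3 (merge): HEAD=main@C [main=C work=B]
After op 4 (checkout): HEAD=work@B [main=C work=B]
After op 5 (commit): HEAD=work@D [main=C work=D]
After op 6 (commit): HEAD=work@E [main=C work=E]
After op 7 (commit): HEAD=work@F [main=C work=F]
After op 8 (merge): HEAD=work@G [main=C work=G]
After op 9 (branch): HEAD=work@G [feat=G main=C work=G]
After op 10 (checkout): HEAD=feat@G [feat=G main=C work=G]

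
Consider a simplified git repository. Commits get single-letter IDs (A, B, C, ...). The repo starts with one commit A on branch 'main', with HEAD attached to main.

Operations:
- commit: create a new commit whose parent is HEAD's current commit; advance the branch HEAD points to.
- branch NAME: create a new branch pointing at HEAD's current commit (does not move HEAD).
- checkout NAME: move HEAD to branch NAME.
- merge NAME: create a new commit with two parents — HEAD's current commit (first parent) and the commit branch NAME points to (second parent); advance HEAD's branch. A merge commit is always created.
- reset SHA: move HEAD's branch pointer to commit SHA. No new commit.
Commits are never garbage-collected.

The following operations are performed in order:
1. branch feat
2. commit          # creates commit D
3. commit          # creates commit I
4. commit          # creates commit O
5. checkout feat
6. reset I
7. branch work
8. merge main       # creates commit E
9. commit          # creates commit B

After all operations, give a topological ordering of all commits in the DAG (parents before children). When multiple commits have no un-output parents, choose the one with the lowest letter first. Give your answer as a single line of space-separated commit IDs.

After op 1 (branch): HEAD=main@A [feat=A main=A]
After op 2 (commit): HEAD=main@D [feat=A main=D]
After op 3 (commit): HEAD=main@I [feat=A main=I]
After op 4 (commit): HEAD=main@O [feat=A main=O]
After op 5 (checkout): HEAD=feat@A [feat=A main=O]
After op 6 (reset): HEAD=feat@I [feat=I main=O]
After op 7 (branch): HEAD=feat@I [feat=I main=O work=I]
After op 8 (merge): HEAD=feat@E [feat=E main=O work=I]
After op 9 (commit): HEAD=feat@B [feat=B main=O work=I]
commit A: parents=[]
commit B: parents=['E']
commit D: parents=['A']
commit E: parents=['I', 'O']
commit I: parents=['D']
commit O: parents=['I']

Answer: A D I O E B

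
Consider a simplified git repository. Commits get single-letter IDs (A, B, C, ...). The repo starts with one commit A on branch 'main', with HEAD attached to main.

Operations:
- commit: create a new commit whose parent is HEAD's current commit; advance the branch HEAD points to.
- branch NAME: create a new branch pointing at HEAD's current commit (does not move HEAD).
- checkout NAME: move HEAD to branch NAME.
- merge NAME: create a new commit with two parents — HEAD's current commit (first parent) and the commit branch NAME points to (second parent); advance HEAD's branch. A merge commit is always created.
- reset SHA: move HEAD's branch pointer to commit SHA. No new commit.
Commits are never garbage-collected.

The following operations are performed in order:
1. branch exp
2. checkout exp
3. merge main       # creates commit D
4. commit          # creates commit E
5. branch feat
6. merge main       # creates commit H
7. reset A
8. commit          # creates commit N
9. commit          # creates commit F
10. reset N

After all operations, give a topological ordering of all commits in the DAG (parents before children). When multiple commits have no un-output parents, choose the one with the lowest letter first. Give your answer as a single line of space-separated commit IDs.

Answer: A D E H N F

Derivation:
After op 1 (branch): HEAD=main@A [exp=A main=A]
After op 2 (checkout): HEAD=exp@A [exp=A main=A]
After op 3 (merge): HEAD=exp@D [exp=D main=A]
After op 4 (commit): HEAD=exp@E [exp=E main=A]
After op 5 (branch): HEAD=exp@E [exp=E feat=E main=A]
After op 6 (merge): HEAD=exp@H [exp=H feat=E main=A]
After op 7 (reset): HEAD=exp@A [exp=A feat=E main=A]
After op 8 (commit): HEAD=exp@N [exp=N feat=E main=A]
After op 9 (commit): HEAD=exp@F [exp=F feat=E main=A]
After op 10 (reset): HEAD=exp@N [exp=N feat=E main=A]
commit A: parents=[]
commit D: parents=['A', 'A']
commit E: parents=['D']
commit F: parents=['N']
commit H: parents=['E', 'A']
commit N: parents=['A']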